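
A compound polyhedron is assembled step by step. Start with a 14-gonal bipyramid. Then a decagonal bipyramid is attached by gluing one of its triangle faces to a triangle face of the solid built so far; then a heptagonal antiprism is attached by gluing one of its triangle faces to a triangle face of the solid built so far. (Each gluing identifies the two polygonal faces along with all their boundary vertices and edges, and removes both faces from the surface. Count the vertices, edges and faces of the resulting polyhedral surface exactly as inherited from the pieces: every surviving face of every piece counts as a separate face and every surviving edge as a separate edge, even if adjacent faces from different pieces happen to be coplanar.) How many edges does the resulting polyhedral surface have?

94

A 14-gonal bipyramid: V=16, E=42, F=28.
Attach a decagonal bipyramid (V=12, E=30, F=20) along a 3-gon: merge 3 vertices and 3 edges, delete both glued faces → V=25, E=69, F=46.
Attach a heptagonal antiprism (V=14, E=28, F=16) along a 3-gon: merge 3 vertices and 3 edges, delete both glued faces → V=36, E=94, F=60.
Check: V − E + F = 36 − 94 + 60 = 2.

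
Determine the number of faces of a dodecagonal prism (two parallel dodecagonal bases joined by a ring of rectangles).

14

A prism on an n-gon has two n-gon bases and n rectangular sides: V = 2·12 = 24, E = 3·12 = 36, F = 12 + 2 = 14.
Check: V − E + F = 24 − 36 + 14 = 2.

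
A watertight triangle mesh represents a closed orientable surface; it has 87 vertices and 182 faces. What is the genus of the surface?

3

Every face is a triangle, so 2E = 3·182 = 546, giving E = 273.
χ = V − E + F = 87 − 273 + 182 = -4.
For a closed orientable surface χ = 2 − 2g, so g = (2 − (-4))/2 = 3.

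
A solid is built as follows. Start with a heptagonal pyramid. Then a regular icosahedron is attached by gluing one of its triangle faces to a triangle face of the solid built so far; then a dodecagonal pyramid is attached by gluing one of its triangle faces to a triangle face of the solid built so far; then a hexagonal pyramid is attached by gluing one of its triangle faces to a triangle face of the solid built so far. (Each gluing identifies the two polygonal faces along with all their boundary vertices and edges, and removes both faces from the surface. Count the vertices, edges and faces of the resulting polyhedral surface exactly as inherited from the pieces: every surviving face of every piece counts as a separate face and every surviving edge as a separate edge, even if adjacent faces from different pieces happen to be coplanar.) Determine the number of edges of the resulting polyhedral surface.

71

A heptagonal pyramid: V=8, E=14, F=8.
Attach a regular icosahedron (V=12, E=30, F=20) along a 3-gon: merge 3 vertices and 3 edges, delete both glued faces → V=17, E=41, F=26.
Attach a dodecagonal pyramid (V=13, E=24, F=13) along a 3-gon: merge 3 vertices and 3 edges, delete both glued faces → V=27, E=62, F=37.
Attach a hexagonal pyramid (V=7, E=12, F=7) along a 3-gon: merge 3 vertices and 3 edges, delete both glued faces → V=31, E=71, F=42.
Check: V − E + F = 31 − 71 + 42 = 2.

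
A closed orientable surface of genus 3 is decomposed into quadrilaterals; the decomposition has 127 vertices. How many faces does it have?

χ = 2 − 2·3 = -4, and every face is a square so 4F = 2E.
V − E + F = -4 with E = 4F/2 gives 127 − (4/2 − 1)·F = -4, so F = 131 and E = 262.

131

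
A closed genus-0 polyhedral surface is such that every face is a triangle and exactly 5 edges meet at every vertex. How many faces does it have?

Each face has 3 edges and each edge borders two faces, so 2E = 3F.
Each vertex has degree 5, so 5V = 2E and hence V = 3F/5.
Euler: V − E + F = 2 ⇒ (3F/5) − (3F/2) + F = 2.
Multiply by 10: (6 − 15 + 10)F = 20, i.e. 1F = 20.
So F = 20, E = 3·20/2 = 30, V = 3·20/5 = 12.

20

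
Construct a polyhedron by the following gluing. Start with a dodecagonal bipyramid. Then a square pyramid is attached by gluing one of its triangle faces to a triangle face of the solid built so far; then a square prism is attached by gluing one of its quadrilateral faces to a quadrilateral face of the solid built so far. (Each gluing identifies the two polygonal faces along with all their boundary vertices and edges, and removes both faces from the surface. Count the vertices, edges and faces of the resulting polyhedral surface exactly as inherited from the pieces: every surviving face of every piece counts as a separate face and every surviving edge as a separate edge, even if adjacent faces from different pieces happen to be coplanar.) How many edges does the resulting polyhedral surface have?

A dodecagonal bipyramid: V=14, E=36, F=24.
Attach a square pyramid (V=5, E=8, F=5) along a 3-gon: merge 3 vertices and 3 edges, delete both glued faces → V=16, E=41, F=27.
Attach a square prism (V=8, E=12, F=6) along a 4-gon: merge 4 vertices and 4 edges, delete both glued faces → V=20, E=49, F=31.
Check: V − E + F = 20 − 49 + 31 = 2.

49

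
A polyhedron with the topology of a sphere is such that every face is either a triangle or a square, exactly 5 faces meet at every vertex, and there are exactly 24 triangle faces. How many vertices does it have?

16

Let x be the number of squares; then F = 24 + x.
Edge–face incidences: 2E = 3·24 + 4·x = 72 + 4x.
Every vertex has degree 5, so 5V = 2E.
Euler: V − E + F = 2 ⇒ (2E)/5 − E + (24 + x) = 2.
Multiply by 10: 2·(2E) − 5·(2E) + 10·(24 + x) = 20, i.e. 240 + 10x − 3·(72 + 4x) = 20.
Collecting terms: −2x + 24 = 20, so −2x = −4, so x = 2.
Then 2E = 72 + 4·2 = 80, so E = 40, V = 2E/5 = 16, F = 24 + 2 = 26.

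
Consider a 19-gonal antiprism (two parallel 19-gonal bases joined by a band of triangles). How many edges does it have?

76

An antiprism on an n-gon has two n-gon caps and 2n triangles: V = 2·19 = 38, E = 4·19 = 76, F = 2·19 + 2 = 40.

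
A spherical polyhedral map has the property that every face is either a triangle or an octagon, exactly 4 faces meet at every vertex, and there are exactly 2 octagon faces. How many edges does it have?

32

Let x be the number of triangles; then F = 2 + x.
Edge–face incidences: 2E = 8·2 + 3·x = 16 + 3x.
Every vertex has degree 4, so 4V = 2E.
Euler: V − E + F = 2 ⇒ (2E)/4 − E + (2 + x) = 2.
Multiply by 8: 2·(2E) − 4·(2E) + 8·(2 + x) = 16, i.e. 16 + 8x − 2·(16 + 3x) = 16.
Collecting terms: 2x − 16 = 16, so 2x = 32, so x = 16.
Then 2E = 16 + 3·16 = 64, so E = 32, V = 2E/4 = 16, F = 2 + 16 = 18.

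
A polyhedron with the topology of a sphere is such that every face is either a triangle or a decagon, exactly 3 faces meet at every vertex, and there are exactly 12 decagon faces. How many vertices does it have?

60

Let x be the number of triangles; then F = 12 + x.
Edge–face incidences: 2E = 10·12 + 3·x = 120 + 3x.
Every vertex has degree 3, so 3V = 2E.
Euler: V − E + F = 2 ⇒ (2E)/3 − E + (12 + x) = 2.
Multiply by 6: 2·(2E) − 3·(2E) + 6·(12 + x) = 12, i.e. 72 + 6x − (120 + 3x) = 12.
Collecting terms: 3x − 48 = 12, so 3x = 60, so x = 20.
Then 2E = 120 + 3·20 = 180, so E = 90, V = 2E/3 = 60, F = 12 + 20 = 32.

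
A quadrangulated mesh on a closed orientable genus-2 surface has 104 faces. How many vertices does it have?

102

χ = 2 − 2·2 = -2, and every face is a square so 4F = 2E.
E = 4·104/2 = 208. Then V = -2 + E − F = -2 + 208 − 104 = 102.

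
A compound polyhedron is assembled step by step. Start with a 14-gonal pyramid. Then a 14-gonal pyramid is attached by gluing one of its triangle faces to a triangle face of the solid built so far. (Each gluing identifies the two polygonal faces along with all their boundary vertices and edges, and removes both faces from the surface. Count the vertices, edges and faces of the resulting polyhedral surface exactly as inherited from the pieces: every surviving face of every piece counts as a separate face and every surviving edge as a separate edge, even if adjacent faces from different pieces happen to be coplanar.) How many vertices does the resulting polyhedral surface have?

A 14-gonal pyramid: V=15, E=28, F=15.
Attach a 14-gonal pyramid (V=15, E=28, F=15) along a 3-gon: merge 3 vertices and 3 edges, delete both glued faces → V=27, E=53, F=28.
Check: V − E + F = 27 − 53 + 28 = 2.

27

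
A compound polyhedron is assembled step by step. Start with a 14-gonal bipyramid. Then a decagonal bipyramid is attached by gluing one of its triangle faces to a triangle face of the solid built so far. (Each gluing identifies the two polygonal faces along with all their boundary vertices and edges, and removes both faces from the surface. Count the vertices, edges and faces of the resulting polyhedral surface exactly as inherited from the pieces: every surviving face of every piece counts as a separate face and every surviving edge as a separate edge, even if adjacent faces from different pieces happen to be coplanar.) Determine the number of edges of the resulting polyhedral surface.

69

A 14-gonal bipyramid: V=16, E=42, F=28.
Attach a decagonal bipyramid (V=12, E=30, F=20) along a 3-gon: merge 3 vertices and 3 edges, delete both glued faces → V=25, E=69, F=46.
Check: V − E + F = 25 − 69 + 46 = 2.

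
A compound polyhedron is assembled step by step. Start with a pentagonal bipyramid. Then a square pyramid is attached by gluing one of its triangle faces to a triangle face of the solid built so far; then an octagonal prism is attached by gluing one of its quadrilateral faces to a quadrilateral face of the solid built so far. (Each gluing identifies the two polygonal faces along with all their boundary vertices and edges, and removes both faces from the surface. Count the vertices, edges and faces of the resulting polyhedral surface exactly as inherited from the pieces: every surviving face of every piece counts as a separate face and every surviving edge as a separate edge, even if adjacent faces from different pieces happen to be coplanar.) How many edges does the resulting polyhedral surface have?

40

A pentagonal bipyramid: V=7, E=15, F=10.
Attach a square pyramid (V=5, E=8, F=5) along a 3-gon: merge 3 vertices and 3 edges, delete both glued faces → V=9, E=20, F=13.
Attach an octagonal prism (V=16, E=24, F=10) along a 4-gon: merge 4 vertices and 4 edges, delete both glued faces → V=21, E=40, F=21.
Check: V − E + F = 21 − 40 + 21 = 2.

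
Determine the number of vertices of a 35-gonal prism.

A prism on an n-gon has two n-gon bases and n rectangular sides: V = 2·35 = 70, E = 3·35 = 105, F = 35 + 2 = 37.
Check: V − E + F = 70 − 105 + 37 = 2.

70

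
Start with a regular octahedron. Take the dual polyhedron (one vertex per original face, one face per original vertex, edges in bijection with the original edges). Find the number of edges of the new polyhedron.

The base solid has V = 6, E = 12, F = 8.
The dual swaps V and F and preserves E: V′ = F = 8, E′ = E = 12, F′ = V = 6.

12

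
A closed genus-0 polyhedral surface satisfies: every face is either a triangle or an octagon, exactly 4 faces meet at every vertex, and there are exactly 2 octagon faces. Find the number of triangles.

Let x be the number of triangles; then F = 2 + x.
Edge–face incidences: 2E = 8·2 + 3·x = 16 + 3x.
Every vertex has degree 4, so 4V = 2E.
Euler: V − E + F = 2 ⇒ (2E)/4 − E + (2 + x) = 2.
Multiply by 8: 2·(2E) − 4·(2E) + 8·(2 + x) = 16, i.e. 16 + 8x − 2·(16 + 3x) = 16.
Collecting terms: 2x − 16 = 16, so 2x = 32, so x = 16.
Then 2E = 16 + 3·16 = 64, so E = 32, V = 2E/4 = 16, F = 2 + 16 = 18.

16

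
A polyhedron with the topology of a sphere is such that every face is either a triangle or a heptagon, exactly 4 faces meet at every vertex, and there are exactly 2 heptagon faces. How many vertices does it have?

Let x be the number of triangles; then F = 2 + x.
Edge–face incidences: 2E = 7·2 + 3·x = 14 + 3x.
Every vertex has degree 4, so 4V = 2E.
Euler: V − E + F = 2 ⇒ (2E)/4 − E + (2 + x) = 2.
Multiply by 8: 2·(2E) − 4·(2E) + 8·(2 + x) = 16, i.e. 16 + 8x − 2·(14 + 3x) = 16.
Collecting terms: 2x − 12 = 16, so 2x = 28, so x = 14.
Then 2E = 14 + 3·14 = 56, so E = 28, V = 2E/4 = 14, F = 2 + 14 = 16.

14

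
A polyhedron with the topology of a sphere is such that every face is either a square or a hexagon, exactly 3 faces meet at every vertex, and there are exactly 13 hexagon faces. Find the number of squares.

Let x be the number of squares; then F = 13 + x.
Edge–face incidences: 2E = 6·13 + 4·x = 78 + 4x.
Every vertex has degree 3, so 3V = 2E.
Euler: V − E + F = 2 ⇒ (2E)/3 − E + (13 + x) = 2.
Multiply by 6: 2·(2E) − 3·(2E) + 6·(13 + x) = 12, i.e. 78 + 6x − (78 + 4x) = 12.
Collecting terms: 2x = 12, so x = 6.
Then 2E = 78 + 4·6 = 102, so E = 51, V = 2E/3 = 34, F = 13 + 6 = 19.

6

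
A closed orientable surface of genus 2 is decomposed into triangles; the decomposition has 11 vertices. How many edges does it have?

χ = 2 − 2·2 = -2, and every face is a triangle so 3F = 2E.
V − E + F = -2 with E = 3F/2 gives 11 − (3/2 − 1)·F = -2, so F = 26 and E = 39.

39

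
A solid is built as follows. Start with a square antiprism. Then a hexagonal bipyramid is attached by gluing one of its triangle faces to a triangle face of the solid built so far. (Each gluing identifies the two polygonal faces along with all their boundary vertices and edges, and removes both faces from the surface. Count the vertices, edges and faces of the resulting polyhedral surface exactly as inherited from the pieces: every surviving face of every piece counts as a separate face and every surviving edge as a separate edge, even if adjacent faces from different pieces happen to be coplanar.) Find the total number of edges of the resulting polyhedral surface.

A square antiprism: V=8, E=16, F=10.
Attach a hexagonal bipyramid (V=8, E=18, F=12) along a 3-gon: merge 3 vertices and 3 edges, delete both glued faces → V=13, E=31, F=20.
Check: V − E + F = 13 − 31 + 20 = 2.

31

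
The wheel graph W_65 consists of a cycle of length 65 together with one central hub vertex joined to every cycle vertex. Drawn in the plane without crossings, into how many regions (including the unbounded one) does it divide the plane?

66

W_65 has V = 65 + 1 = 66 vertices and E = 2·65 = 130 edges.
By Euler's formula F = 2 − V + E = 2 − 66 + 130 = 66.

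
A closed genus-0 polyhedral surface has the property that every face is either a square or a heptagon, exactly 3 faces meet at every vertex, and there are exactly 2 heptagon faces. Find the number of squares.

7

Let x be the number of squares; then F = 2 + x.
Edge–face incidences: 2E = 7·2 + 4·x = 14 + 4x.
Every vertex has degree 3, so 3V = 2E.
Euler: V − E + F = 2 ⇒ (2E)/3 − E + (2 + x) = 2.
Multiply by 6: 2·(2E) − 3·(2E) + 6·(2 + x) = 12, i.e. 12 + 6x − (14 + 4x) = 12.
Collecting terms: 2x − 2 = 12, so 2x = 14, so x = 7.
Then 2E = 14 + 4·7 = 42, so E = 21, V = 2E/3 = 14, F = 2 + 7 = 9.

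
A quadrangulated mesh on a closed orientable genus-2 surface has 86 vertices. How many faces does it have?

χ = 2 − 2·2 = -2, and every face is a square so 4F = 2E.
V − E + F = -2 with E = 4F/2 gives 86 − (4/2 − 1)·F = -2, so F = 88 and E = 176.

88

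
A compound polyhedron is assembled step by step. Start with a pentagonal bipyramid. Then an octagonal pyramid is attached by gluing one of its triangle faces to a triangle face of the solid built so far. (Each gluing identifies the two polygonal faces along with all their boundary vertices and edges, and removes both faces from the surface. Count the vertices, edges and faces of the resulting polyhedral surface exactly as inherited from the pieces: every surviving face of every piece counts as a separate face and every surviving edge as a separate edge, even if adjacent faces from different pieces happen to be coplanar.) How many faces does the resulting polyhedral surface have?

A pentagonal bipyramid: V=7, E=15, F=10.
Attach an octagonal pyramid (V=9, E=16, F=9) along a 3-gon: merge 3 vertices and 3 edges, delete both glued faces → V=13, E=28, F=17.
Check: V − E + F = 13 − 28 + 17 = 2.

17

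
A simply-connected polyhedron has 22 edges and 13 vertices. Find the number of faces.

Here V − E + F = 2.
F = 2 − V + E = 2 − 13 + 22 = 11.

11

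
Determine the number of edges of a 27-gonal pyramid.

54

A pyramid on an n-gon base has one n-gon and n triangles: V = 27 + 1 = 28, E = 2·27 = 54, F = 27 + 1 = 28.
Check: V − E + F = 28 − 54 + 28 = 2.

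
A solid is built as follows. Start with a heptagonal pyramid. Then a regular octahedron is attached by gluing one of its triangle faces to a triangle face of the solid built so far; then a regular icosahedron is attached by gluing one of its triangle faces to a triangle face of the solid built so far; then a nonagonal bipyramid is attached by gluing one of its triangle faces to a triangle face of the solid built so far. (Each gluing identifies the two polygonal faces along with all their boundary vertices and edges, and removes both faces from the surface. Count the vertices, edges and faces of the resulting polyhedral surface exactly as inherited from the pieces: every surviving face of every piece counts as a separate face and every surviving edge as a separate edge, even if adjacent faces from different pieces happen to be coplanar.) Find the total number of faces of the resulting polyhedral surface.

A heptagonal pyramid: V=8, E=14, F=8.
Attach a regular octahedron (V=6, E=12, F=8) along a 3-gon: merge 3 vertices and 3 edges, delete both glued faces → V=11, E=23, F=14.
Attach a regular icosahedron (V=12, E=30, F=20) along a 3-gon: merge 3 vertices and 3 edges, delete both glued faces → V=20, E=50, F=32.
Attach a nonagonal bipyramid (V=11, E=27, F=18) along a 3-gon: merge 3 vertices and 3 edges, delete both glued faces → V=28, E=74, F=48.
Check: V − E + F = 28 − 74 + 48 = 2.

48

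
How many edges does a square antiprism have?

16

An antiprism on an n-gon has two n-gon caps and 2n triangles: V = 2·4 = 8, E = 4·4 = 16, F = 2·4 + 2 = 10.
Check: V − E + F = 8 − 16 + 10 = 2.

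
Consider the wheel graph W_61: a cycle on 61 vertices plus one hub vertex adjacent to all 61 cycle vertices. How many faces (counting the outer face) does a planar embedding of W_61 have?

W_61 has V = 61 + 1 = 62 vertices and E = 2·61 = 122 edges.
By Euler's formula F = 2 − V + E = 2 − 62 + 122 = 62.

62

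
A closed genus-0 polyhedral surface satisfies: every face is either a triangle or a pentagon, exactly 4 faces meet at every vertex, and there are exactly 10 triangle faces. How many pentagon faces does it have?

Let x be the number of pentagons; then F = 10 + x.
Edge–face incidences: 2E = 3·10 + 5·x = 30 + 5x.
Every vertex has degree 4, so 4V = 2E.
Euler: V − E + F = 2 ⇒ (2E)/4 − E + (10 + x) = 2.
Multiply by 8: 2·(2E) − 4·(2E) + 8·(10 + x) = 16, i.e. 80 + 8x − 2·(30 + 5x) = 16.
Collecting terms: −2x + 20 = 16, so −2x = −4, so x = 2.
Then 2E = 30 + 5·2 = 40, so E = 20, V = 2E/4 = 10, F = 10 + 2 = 12.

2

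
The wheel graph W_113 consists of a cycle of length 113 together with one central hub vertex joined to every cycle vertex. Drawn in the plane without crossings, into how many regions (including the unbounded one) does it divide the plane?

114

W_113 has V = 113 + 1 = 114 vertices and E = 2·113 = 226 edges.
By Euler's formula F = 2 − V + E = 2 − 114 + 226 = 114.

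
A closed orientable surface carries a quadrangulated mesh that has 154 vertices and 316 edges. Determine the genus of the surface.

3

Every face is a square and each edge borders two faces, so 4F = 2·316, giving F = 158.
χ = V − E + F = 154 − 316 + 158 = -4.
For a closed orientable surface χ = 2 − 2g, so g = (2 − (-4))/2 = 3.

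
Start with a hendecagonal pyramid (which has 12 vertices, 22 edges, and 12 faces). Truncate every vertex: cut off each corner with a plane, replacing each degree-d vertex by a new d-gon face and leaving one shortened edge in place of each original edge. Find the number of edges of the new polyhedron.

Truncation replaces each original edge-end by a new vertex, so V′ = 2E = 44.
Each original edge survives, and each old vertex of degree d contributes d new edges; summing degrees gives Σd = 2E, so E′ = E + 2E = 3E = 66.
Each original face survives and each original vertex becomes one new face: F′ = F + V = 24.

66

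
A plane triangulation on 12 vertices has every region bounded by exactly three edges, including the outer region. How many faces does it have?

In a plane triangulation 3F = 2E and V − E + F = 2, so F = 2V − 4 = 2·12 − 4 = 20.

20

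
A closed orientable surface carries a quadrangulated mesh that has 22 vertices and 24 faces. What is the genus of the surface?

Every face is a square, so 2E = 4·24 = 96, giving E = 48.
χ = V − E + F = 22 − 48 + 24 = -2.
For a closed orientable surface χ = 2 − 2g, so g = (2 − (-2))/2 = 2.

2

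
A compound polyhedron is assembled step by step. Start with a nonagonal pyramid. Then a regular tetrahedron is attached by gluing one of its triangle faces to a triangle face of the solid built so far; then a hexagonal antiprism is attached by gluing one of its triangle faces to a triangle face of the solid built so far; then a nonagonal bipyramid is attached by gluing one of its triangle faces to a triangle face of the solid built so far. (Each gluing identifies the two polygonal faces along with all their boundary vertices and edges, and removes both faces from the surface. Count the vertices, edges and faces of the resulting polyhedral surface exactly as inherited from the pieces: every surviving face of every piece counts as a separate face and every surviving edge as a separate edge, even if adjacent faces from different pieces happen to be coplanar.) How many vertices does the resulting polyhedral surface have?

A nonagonal pyramid: V=10, E=18, F=10.
Attach a regular tetrahedron (V=4, E=6, F=4) along a 3-gon: merge 3 vertices and 3 edges, delete both glued faces → V=11, E=21, F=12.
Attach a hexagonal antiprism (V=12, E=24, F=14) along a 3-gon: merge 3 vertices and 3 edges, delete both glued faces → V=20, E=42, F=24.
Attach a nonagonal bipyramid (V=11, E=27, F=18) along a 3-gon: merge 3 vertices and 3 edges, delete both glued faces → V=28, E=66, F=40.
Check: V − E + F = 28 − 66 + 40 = 2.

28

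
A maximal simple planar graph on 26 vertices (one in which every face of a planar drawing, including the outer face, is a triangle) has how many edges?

72

In a plane triangulation 3F = 2E and V − E + F = 2, so E = 3V − 6 = 3·26 − 6 = 72.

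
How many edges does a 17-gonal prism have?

51

A prism on an n-gon has two n-gon bases and n rectangular sides: V = 2·17 = 34, E = 3·17 = 51, F = 17 + 2 = 19.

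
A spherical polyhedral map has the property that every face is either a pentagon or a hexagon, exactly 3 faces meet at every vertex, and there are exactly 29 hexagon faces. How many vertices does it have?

Let x be the number of pentagons; then F = 29 + x.
Edge–face incidences: 2E = 6·29 + 5·x = 174 + 5x.
Every vertex has degree 3, so 3V = 2E.
Euler: V − E + F = 2 ⇒ (2E)/3 − E + (29 + x) = 2.
Multiply by 6: 2·(2E) − 3·(2E) + 6·(29 + x) = 12, i.e. 174 + 6x − (174 + 5x) = 12.
Collecting terms: x = 12.
Then 2E = 174 + 5·12 = 234, so E = 117, V = 2E/3 = 78, F = 29 + 12 = 41.

78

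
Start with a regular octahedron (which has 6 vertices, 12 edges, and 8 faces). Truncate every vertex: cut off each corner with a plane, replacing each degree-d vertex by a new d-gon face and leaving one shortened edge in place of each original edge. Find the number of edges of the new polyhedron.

36

Truncation replaces each original edge-end by a new vertex, so V′ = 2E = 24.
Each original edge survives, and each old vertex of degree d contributes d new edges; summing degrees gives Σd = 2E, so E′ = E + 2E = 3E = 36.
Each original face survives and each original vertex becomes one new face: F′ = F + V = 14.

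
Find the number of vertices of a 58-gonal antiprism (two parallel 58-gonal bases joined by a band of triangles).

An antiprism on an n-gon has two n-gon caps and 2n triangles: V = 2·58 = 116, E = 4·58 = 232, F = 2·58 + 2 = 118.

116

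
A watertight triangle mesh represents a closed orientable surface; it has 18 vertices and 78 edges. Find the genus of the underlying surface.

Every face is a triangle and each edge borders two faces, so 3F = 2·78, giving F = 52.
χ = V − E + F = 18 − 78 + 52 = -8.
For a closed orientable surface χ = 2 − 2g, so g = (2 − (-8))/2 = 5.

5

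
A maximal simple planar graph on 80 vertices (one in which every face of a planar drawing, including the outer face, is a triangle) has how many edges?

In a plane triangulation 3F = 2E and V − E + F = 2, so E = 3V − 6 = 3·80 − 6 = 234.

234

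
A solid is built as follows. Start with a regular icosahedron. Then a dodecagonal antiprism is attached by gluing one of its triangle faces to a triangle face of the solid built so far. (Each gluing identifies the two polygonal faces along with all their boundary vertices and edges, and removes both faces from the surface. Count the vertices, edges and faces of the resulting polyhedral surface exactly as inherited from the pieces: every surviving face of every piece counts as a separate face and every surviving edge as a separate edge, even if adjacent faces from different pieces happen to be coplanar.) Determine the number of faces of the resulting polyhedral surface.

44

A regular icosahedron: V=12, E=30, F=20.
Attach a dodecagonal antiprism (V=24, E=48, F=26) along a 3-gon: merge 3 vertices and 3 edges, delete both glued faces → V=33, E=75, F=44.
Check: V − E + F = 33 − 75 + 44 = 2.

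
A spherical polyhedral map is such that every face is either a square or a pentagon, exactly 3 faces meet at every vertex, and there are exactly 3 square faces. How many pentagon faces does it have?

Let x be the number of pentagons; then F = 3 + x.
Edge–face incidences: 2E = 4·3 + 5·x = 12 + 5x.
Every vertex has degree 3, so 3V = 2E.
Euler: V − E + F = 2 ⇒ (2E)/3 − E + (3 + x) = 2.
Multiply by 6: 2·(2E) − 3·(2E) + 6·(3 + x) = 12, i.e. 18 + 6x − (12 + 5x) = 12.
Collecting terms: x + 6 = 12, so x = 6.
Then 2E = 12 + 5·6 = 42, so E = 21, V = 2E/3 = 14, F = 3 + 6 = 9.

6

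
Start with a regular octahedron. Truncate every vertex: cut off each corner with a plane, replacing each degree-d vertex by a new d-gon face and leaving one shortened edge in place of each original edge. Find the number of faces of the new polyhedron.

The base solid has V = 6, E = 12, F = 8.
Truncation replaces each original edge-end by a new vertex, so V′ = 2E = 24.
Each original edge survives, and each old vertex of degree d contributes d new edges; summing degrees gives Σd = 2E, so E′ = E + 2E = 3E = 36.
Each original face survives and each original vertex becomes one new face: F′ = F + V = 14.

14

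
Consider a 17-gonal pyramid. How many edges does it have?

A pyramid on an n-gon base has one n-gon and n triangles: V = 17 + 1 = 18, E = 2·17 = 34, F = 17 + 1 = 18.
Check: V − E + F = 18 − 34 + 18 = 2.

34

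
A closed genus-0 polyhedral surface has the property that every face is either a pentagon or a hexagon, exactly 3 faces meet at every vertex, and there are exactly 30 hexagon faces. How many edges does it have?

120

Let x be the number of pentagons; then F = 30 + x.
Edge–face incidences: 2E = 6·30 + 5·x = 180 + 5x.
Every vertex has degree 3, so 3V = 2E.
Euler: V − E + F = 2 ⇒ (2E)/3 − E + (30 + x) = 2.
Multiply by 6: 2·(2E) − 3·(2E) + 6·(30 + x) = 12, i.e. 180 + 6x − (180 + 5x) = 12.
Collecting terms: x = 12.
Then 2E = 180 + 5·12 = 240, so E = 120, V = 2E/3 = 80, F = 30 + 12 = 42.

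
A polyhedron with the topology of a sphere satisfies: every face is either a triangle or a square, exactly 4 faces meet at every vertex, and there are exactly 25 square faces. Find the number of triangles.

Let x be the number of triangles; then F = 25 + x.
Edge–face incidences: 2E = 4·25 + 3·x = 100 + 3x.
Every vertex has degree 4, so 4V = 2E.
Euler: V − E + F = 2 ⇒ (2E)/4 − E + (25 + x) = 2.
Multiply by 8: 2·(2E) − 4·(2E) + 8·(25 + x) = 16, i.e. 200 + 8x − 2·(100 + 3x) = 16.
Collecting terms: 2x = 16, so x = 8.
Then 2E = 100 + 3·8 = 124, so E = 62, V = 2E/4 = 31, F = 25 + 8 = 33.

8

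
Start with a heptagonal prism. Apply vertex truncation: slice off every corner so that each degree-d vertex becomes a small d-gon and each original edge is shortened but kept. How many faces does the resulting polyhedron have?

The base solid has V = 14, E = 21, F = 9.
Truncation replaces each original edge-end by a new vertex, so V′ = 2E = 42.
Each original edge survives, and each old vertex of degree d contributes d new edges; summing degrees gives Σd = 2E, so E′ = E + 2E = 3E = 63.
Each original face survives and each original vertex becomes one new face: F′ = F + V = 23.

23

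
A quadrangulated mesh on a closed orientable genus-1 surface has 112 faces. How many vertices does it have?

112

χ = 2 − 2·1 = 0, and every face is a square so 4F = 2E.
E = 4·112/2 = 224. Then V = 0 + E − F = 0 + 224 − 112 = 112.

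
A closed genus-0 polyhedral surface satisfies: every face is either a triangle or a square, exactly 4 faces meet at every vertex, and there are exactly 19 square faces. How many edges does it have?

Let x be the number of triangles; then F = 19 + x.
Edge–face incidences: 2E = 4·19 + 3·x = 76 + 3x.
Every vertex has degree 4, so 4V = 2E.
Euler: V − E + F = 2 ⇒ (2E)/4 − E + (19 + x) = 2.
Multiply by 8: 2·(2E) − 4·(2E) + 8·(19 + x) = 16, i.e. 152 + 8x − 2·(76 + 3x) = 16.
Collecting terms: 2x = 16, so x = 8.
Then 2E = 76 + 3·8 = 100, so E = 50, V = 2E/4 = 25, F = 19 + 8 = 27.

50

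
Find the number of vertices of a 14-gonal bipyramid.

A bipyramid over an n-gon has 2n triangular faces and n + 2 vertices: V = 14 + 2 = 16, E = 3·14 = 42, F = 2·14 = 28.
Check: V − E + F = 16 − 42 + 28 = 2.

16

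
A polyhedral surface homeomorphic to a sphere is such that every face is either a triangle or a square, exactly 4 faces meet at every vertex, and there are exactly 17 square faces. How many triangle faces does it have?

8

Let x be the number of triangles; then F = 17 + x.
Edge–face incidences: 2E = 4·17 + 3·x = 68 + 3x.
Every vertex has degree 4, so 4V = 2E.
Euler: V − E + F = 2 ⇒ (2E)/4 − E + (17 + x) = 2.
Multiply by 8: 2·(2E) − 4·(2E) + 8·(17 + x) = 16, i.e. 136 + 8x − 2·(68 + 3x) = 16.
Collecting terms: 2x = 16, so x = 8.
Then 2E = 68 + 3·8 = 92, so E = 46, V = 2E/4 = 23, F = 17 + 8 = 25.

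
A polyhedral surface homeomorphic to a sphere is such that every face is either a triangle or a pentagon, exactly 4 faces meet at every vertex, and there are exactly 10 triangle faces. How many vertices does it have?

Let x be the number of pentagons; then F = 10 + x.
Edge–face incidences: 2E = 3·10 + 5·x = 30 + 5x.
Every vertex has degree 4, so 4V = 2E.
Euler: V − E + F = 2 ⇒ (2E)/4 − E + (10 + x) = 2.
Multiply by 8: 2·(2E) − 4·(2E) + 8·(10 + x) = 16, i.e. 80 + 8x − 2·(30 + 5x) = 16.
Collecting terms: −2x + 20 = 16, so −2x = −4, so x = 2.
Then 2E = 30 + 5·2 = 40, so E = 20, V = 2E/4 = 10, F = 10 + 2 = 12.

10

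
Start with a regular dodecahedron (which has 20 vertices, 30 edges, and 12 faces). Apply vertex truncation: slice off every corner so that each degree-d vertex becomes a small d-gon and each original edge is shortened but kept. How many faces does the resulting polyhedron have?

Truncation replaces each original edge-end by a new vertex, so V′ = 2E = 60.
Each original edge survives, and each old vertex of degree d contributes d new edges; summing degrees gives Σd = 2E, so E′ = E + 2E = 3E = 90.
Each original face survives and each original vertex becomes one new face: F′ = F + V = 32.

32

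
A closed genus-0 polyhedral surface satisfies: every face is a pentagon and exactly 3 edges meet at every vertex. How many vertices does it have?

20

Each face has 5 edges and each edge borders two faces, so 2E = 5F.
Each vertex has degree 3, so 3V = 2E and hence V = 5F/3.
Euler: V − E + F = 2 ⇒ (5F/3) − (5F/2) + F = 2.
Multiply by 6: (10 − 15 + 6)F = 12, i.e. 1F = 12.
So F = 12, E = 5·12/2 = 30, V = 5·12/3 = 20.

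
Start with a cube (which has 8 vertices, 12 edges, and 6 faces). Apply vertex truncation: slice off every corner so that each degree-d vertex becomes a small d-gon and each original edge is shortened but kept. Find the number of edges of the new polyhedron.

36

Truncation replaces each original edge-end by a new vertex, so V′ = 2E = 24.
Each original edge survives, and each old vertex of degree d contributes d new edges; summing degrees gives Σd = 2E, so E′ = E + 2E = 3E = 36.
Each original face survives and each original vertex becomes one new face: F′ = F + V = 14.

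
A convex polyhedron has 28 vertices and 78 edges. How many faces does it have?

52

Here V − E + F = 2.
F = 2 − V + E = 2 − 28 + 78 = 52.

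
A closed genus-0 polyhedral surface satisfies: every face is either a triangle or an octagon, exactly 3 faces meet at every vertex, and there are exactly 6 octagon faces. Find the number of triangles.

8

Let x be the number of triangles; then F = 6 + x.
Edge–face incidences: 2E = 8·6 + 3·x = 48 + 3x.
Every vertex has degree 3, so 3V = 2E.
Euler: V − E + F = 2 ⇒ (2E)/3 − E + (6 + x) = 2.
Multiply by 6: 2·(2E) − 3·(2E) + 6·(6 + x) = 12, i.e. 36 + 6x − (48 + 3x) = 12.
Collecting terms: 3x − 12 = 12, so 3x = 24, so x = 8.
Then 2E = 48 + 3·8 = 72, so E = 36, V = 2E/3 = 24, F = 6 + 8 = 14.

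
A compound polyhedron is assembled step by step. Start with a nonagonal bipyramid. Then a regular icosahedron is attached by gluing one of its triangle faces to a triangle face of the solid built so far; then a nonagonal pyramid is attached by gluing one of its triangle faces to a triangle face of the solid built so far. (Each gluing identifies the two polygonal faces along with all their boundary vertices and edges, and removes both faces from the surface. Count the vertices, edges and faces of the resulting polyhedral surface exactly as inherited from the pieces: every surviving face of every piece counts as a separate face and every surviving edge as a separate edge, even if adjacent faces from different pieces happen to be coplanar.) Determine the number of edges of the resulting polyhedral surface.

69

A nonagonal bipyramid: V=11, E=27, F=18.
Attach a regular icosahedron (V=12, E=30, F=20) along a 3-gon: merge 3 vertices and 3 edges, delete both glued faces → V=20, E=54, F=36.
Attach a nonagonal pyramid (V=10, E=18, F=10) along a 3-gon: merge 3 vertices and 3 edges, delete both glued faces → V=27, E=69, F=44.
Check: V − E + F = 27 − 69 + 44 = 2.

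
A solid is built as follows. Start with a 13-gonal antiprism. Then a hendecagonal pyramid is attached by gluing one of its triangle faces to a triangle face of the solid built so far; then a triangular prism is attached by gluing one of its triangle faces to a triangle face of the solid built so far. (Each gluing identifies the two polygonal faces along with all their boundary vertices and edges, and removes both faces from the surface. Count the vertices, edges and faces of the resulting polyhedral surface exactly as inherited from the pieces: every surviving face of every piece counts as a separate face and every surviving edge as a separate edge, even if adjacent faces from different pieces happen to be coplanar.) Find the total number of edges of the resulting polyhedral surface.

77

A 13-gonal antiprism: V=26, E=52, F=28.
Attach a hendecagonal pyramid (V=12, E=22, F=12) along a 3-gon: merge 3 vertices and 3 edges, delete both glued faces → V=35, E=71, F=38.
Attach a triangular prism (V=6, E=9, F=5) along a 3-gon: merge 3 vertices and 3 edges, delete both glued faces → V=38, E=77, F=41.
Check: V − E + F = 38 − 77 + 41 = 2.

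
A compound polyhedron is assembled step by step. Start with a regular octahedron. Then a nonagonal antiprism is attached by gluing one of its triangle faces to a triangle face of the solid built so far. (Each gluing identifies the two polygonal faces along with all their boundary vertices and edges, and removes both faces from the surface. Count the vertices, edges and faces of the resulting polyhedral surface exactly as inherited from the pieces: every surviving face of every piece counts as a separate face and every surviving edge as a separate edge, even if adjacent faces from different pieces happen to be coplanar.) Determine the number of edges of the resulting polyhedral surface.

45

A regular octahedron: V=6, E=12, F=8.
Attach a nonagonal antiprism (V=18, E=36, F=20) along a 3-gon: merge 3 vertices and 3 edges, delete both glued faces → V=21, E=45, F=26.
Check: V − E + F = 21 − 45 + 26 = 2.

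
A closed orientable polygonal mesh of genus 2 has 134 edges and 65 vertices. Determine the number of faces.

67

For a closed orientable surface of genus 2, χ = 2 − 2·2 = -2.
F = -2 − V + E = -2 − 65 + 134 = 67.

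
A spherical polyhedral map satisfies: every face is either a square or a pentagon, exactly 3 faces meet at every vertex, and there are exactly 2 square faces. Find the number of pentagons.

8

Let x be the number of pentagons; then F = 2 + x.
Edge–face incidences: 2E = 4·2 + 5·x = 8 + 5x.
Every vertex has degree 3, so 3V = 2E.
Euler: V − E + F = 2 ⇒ (2E)/3 − E + (2 + x) = 2.
Multiply by 6: 2·(2E) − 3·(2E) + 6·(2 + x) = 12, i.e. 12 + 6x − (8 + 5x) = 12.
Collecting terms: x + 4 = 12, so x = 8.
Then 2E = 8 + 5·8 = 48, so E = 24, V = 2E/3 = 16, F = 2 + 8 = 10.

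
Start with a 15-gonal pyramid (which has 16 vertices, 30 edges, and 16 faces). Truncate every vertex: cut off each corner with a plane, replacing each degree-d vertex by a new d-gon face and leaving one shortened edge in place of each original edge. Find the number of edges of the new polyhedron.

90

Truncation replaces each original edge-end by a new vertex, so V′ = 2E = 60.
Each original edge survives, and each old vertex of degree d contributes d new edges; summing degrees gives Σd = 2E, so E′ = E + 2E = 3E = 90.
Each original face survives and each original vertex becomes one new face: F′ = F + V = 32.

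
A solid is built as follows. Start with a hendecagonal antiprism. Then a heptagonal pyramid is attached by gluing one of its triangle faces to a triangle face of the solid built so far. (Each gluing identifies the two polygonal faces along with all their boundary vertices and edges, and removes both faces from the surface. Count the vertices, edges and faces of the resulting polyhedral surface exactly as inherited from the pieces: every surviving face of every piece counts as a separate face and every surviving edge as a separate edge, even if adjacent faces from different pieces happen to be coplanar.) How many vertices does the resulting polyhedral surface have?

A hendecagonal antiprism: V=22, E=44, F=24.
Attach a heptagonal pyramid (V=8, E=14, F=8) along a 3-gon: merge 3 vertices and 3 edges, delete both glued faces → V=27, E=55, F=30.
Check: V − E + F = 27 − 55 + 30 = 2.

27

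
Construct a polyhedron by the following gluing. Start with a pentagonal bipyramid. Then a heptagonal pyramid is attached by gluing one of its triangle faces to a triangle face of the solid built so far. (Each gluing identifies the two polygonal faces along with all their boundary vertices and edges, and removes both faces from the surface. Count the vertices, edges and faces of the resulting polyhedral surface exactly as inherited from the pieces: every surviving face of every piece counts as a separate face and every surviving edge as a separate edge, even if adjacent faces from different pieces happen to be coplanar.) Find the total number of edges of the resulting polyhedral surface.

A pentagonal bipyramid: V=7, E=15, F=10.
Attach a heptagonal pyramid (V=8, E=14, F=8) along a 3-gon: merge 3 vertices and 3 edges, delete both glued faces → V=12, E=26, F=16.
Check: V − E + F = 12 − 26 + 16 = 2.

26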